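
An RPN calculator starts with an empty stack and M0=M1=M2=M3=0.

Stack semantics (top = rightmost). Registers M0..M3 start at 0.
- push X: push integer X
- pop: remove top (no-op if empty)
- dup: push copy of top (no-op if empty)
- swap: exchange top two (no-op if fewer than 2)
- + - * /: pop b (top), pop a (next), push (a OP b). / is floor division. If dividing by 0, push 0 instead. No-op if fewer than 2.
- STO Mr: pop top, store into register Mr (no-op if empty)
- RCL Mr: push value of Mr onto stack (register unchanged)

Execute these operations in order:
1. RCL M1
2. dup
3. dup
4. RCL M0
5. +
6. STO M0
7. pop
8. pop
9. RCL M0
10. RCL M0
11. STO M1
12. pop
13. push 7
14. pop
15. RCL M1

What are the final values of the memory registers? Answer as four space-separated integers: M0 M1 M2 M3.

Answer: 0 0 0 0

Derivation:
After op 1 (RCL M1): stack=[0] mem=[0,0,0,0]
After op 2 (dup): stack=[0,0] mem=[0,0,0,0]
After op 3 (dup): stack=[0,0,0] mem=[0,0,0,0]
After op 4 (RCL M0): stack=[0,0,0,0] mem=[0,0,0,0]
After op 5 (+): stack=[0,0,0] mem=[0,0,0,0]
After op 6 (STO M0): stack=[0,0] mem=[0,0,0,0]
After op 7 (pop): stack=[0] mem=[0,0,0,0]
After op 8 (pop): stack=[empty] mem=[0,0,0,0]
After op 9 (RCL M0): stack=[0] mem=[0,0,0,0]
After op 10 (RCL M0): stack=[0,0] mem=[0,0,0,0]
After op 11 (STO M1): stack=[0] mem=[0,0,0,0]
After op 12 (pop): stack=[empty] mem=[0,0,0,0]
After op 13 (push 7): stack=[7] mem=[0,0,0,0]
After op 14 (pop): stack=[empty] mem=[0,0,0,0]
After op 15 (RCL M1): stack=[0] mem=[0,0,0,0]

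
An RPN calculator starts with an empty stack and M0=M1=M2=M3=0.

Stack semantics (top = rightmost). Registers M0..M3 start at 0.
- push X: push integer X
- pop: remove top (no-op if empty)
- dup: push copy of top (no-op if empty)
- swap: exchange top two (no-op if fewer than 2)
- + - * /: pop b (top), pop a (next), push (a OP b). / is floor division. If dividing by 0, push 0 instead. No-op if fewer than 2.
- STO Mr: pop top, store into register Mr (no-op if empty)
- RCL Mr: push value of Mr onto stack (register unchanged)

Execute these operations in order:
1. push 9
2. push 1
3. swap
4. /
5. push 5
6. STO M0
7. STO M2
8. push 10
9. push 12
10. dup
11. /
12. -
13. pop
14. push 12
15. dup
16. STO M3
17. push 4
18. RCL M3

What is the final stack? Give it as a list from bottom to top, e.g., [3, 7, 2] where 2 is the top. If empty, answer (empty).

After op 1 (push 9): stack=[9] mem=[0,0,0,0]
After op 2 (push 1): stack=[9,1] mem=[0,0,0,0]
After op 3 (swap): stack=[1,9] mem=[0,0,0,0]
After op 4 (/): stack=[0] mem=[0,0,0,0]
After op 5 (push 5): stack=[0,5] mem=[0,0,0,0]
After op 6 (STO M0): stack=[0] mem=[5,0,0,0]
After op 7 (STO M2): stack=[empty] mem=[5,0,0,0]
After op 8 (push 10): stack=[10] mem=[5,0,0,0]
After op 9 (push 12): stack=[10,12] mem=[5,0,0,0]
After op 10 (dup): stack=[10,12,12] mem=[5,0,0,0]
After op 11 (/): stack=[10,1] mem=[5,0,0,0]
After op 12 (-): stack=[9] mem=[5,0,0,0]
After op 13 (pop): stack=[empty] mem=[5,0,0,0]
After op 14 (push 12): stack=[12] mem=[5,0,0,0]
After op 15 (dup): stack=[12,12] mem=[5,0,0,0]
After op 16 (STO M3): stack=[12] mem=[5,0,0,12]
After op 17 (push 4): stack=[12,4] mem=[5,0,0,12]
After op 18 (RCL M3): stack=[12,4,12] mem=[5,0,0,12]

Answer: [12, 4, 12]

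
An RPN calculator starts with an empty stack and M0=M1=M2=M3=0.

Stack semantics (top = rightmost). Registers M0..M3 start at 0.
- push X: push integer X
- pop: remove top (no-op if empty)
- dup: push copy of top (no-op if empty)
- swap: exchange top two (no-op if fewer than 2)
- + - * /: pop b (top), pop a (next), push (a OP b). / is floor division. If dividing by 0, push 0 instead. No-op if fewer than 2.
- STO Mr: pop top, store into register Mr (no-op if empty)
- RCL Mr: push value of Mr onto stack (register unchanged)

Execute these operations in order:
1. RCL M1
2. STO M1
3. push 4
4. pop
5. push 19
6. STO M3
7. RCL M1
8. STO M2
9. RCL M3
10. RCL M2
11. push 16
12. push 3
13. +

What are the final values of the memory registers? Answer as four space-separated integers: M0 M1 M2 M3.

After op 1 (RCL M1): stack=[0] mem=[0,0,0,0]
After op 2 (STO M1): stack=[empty] mem=[0,0,0,0]
After op 3 (push 4): stack=[4] mem=[0,0,0,0]
After op 4 (pop): stack=[empty] mem=[0,0,0,0]
After op 5 (push 19): stack=[19] mem=[0,0,0,0]
After op 6 (STO M3): stack=[empty] mem=[0,0,0,19]
After op 7 (RCL M1): stack=[0] mem=[0,0,0,19]
After op 8 (STO M2): stack=[empty] mem=[0,0,0,19]
After op 9 (RCL M3): stack=[19] mem=[0,0,0,19]
After op 10 (RCL M2): stack=[19,0] mem=[0,0,0,19]
After op 11 (push 16): stack=[19,0,16] mem=[0,0,0,19]
After op 12 (push 3): stack=[19,0,16,3] mem=[0,0,0,19]
After op 13 (+): stack=[19,0,19] mem=[0,0,0,19]

Answer: 0 0 0 19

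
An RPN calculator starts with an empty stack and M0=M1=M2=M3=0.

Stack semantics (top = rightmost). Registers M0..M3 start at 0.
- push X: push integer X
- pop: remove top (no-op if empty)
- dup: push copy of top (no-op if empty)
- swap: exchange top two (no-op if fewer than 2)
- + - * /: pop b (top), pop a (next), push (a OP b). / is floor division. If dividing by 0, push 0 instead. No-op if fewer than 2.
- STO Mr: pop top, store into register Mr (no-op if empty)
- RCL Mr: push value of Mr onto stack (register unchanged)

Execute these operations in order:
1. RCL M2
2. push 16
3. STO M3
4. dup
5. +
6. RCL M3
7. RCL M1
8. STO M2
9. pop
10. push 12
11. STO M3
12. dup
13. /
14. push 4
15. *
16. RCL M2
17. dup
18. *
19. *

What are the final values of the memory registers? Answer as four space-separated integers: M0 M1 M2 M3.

Answer: 0 0 0 12

Derivation:
After op 1 (RCL M2): stack=[0] mem=[0,0,0,0]
After op 2 (push 16): stack=[0,16] mem=[0,0,0,0]
After op 3 (STO M3): stack=[0] mem=[0,0,0,16]
After op 4 (dup): stack=[0,0] mem=[0,0,0,16]
After op 5 (+): stack=[0] mem=[0,0,0,16]
After op 6 (RCL M3): stack=[0,16] mem=[0,0,0,16]
After op 7 (RCL M1): stack=[0,16,0] mem=[0,0,0,16]
After op 8 (STO M2): stack=[0,16] mem=[0,0,0,16]
After op 9 (pop): stack=[0] mem=[0,0,0,16]
After op 10 (push 12): stack=[0,12] mem=[0,0,0,16]
After op 11 (STO M3): stack=[0] mem=[0,0,0,12]
After op 12 (dup): stack=[0,0] mem=[0,0,0,12]
After op 13 (/): stack=[0] mem=[0,0,0,12]
After op 14 (push 4): stack=[0,4] mem=[0,0,0,12]
After op 15 (*): stack=[0] mem=[0,0,0,12]
After op 16 (RCL M2): stack=[0,0] mem=[0,0,0,12]
After op 17 (dup): stack=[0,0,0] mem=[0,0,0,12]
After op 18 (*): stack=[0,0] mem=[0,0,0,12]
After op 19 (*): stack=[0] mem=[0,0,0,12]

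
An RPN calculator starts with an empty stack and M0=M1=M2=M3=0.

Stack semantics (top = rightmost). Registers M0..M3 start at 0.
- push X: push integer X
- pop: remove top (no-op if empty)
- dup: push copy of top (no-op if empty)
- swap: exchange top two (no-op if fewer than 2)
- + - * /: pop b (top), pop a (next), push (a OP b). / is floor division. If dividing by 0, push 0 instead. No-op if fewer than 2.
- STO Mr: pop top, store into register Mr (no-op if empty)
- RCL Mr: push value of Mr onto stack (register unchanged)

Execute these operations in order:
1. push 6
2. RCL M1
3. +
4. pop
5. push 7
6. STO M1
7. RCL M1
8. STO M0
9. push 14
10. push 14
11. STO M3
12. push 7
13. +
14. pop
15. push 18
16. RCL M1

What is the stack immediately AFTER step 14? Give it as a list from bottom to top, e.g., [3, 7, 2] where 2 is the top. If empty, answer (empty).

After op 1 (push 6): stack=[6] mem=[0,0,0,0]
After op 2 (RCL M1): stack=[6,0] mem=[0,0,0,0]
After op 3 (+): stack=[6] mem=[0,0,0,0]
After op 4 (pop): stack=[empty] mem=[0,0,0,0]
After op 5 (push 7): stack=[7] mem=[0,0,0,0]
After op 6 (STO M1): stack=[empty] mem=[0,7,0,0]
After op 7 (RCL M1): stack=[7] mem=[0,7,0,0]
After op 8 (STO M0): stack=[empty] mem=[7,7,0,0]
After op 9 (push 14): stack=[14] mem=[7,7,0,0]
After op 10 (push 14): stack=[14,14] mem=[7,7,0,0]
After op 11 (STO M3): stack=[14] mem=[7,7,0,14]
After op 12 (push 7): stack=[14,7] mem=[7,7,0,14]
After op 13 (+): stack=[21] mem=[7,7,0,14]
After op 14 (pop): stack=[empty] mem=[7,7,0,14]

(empty)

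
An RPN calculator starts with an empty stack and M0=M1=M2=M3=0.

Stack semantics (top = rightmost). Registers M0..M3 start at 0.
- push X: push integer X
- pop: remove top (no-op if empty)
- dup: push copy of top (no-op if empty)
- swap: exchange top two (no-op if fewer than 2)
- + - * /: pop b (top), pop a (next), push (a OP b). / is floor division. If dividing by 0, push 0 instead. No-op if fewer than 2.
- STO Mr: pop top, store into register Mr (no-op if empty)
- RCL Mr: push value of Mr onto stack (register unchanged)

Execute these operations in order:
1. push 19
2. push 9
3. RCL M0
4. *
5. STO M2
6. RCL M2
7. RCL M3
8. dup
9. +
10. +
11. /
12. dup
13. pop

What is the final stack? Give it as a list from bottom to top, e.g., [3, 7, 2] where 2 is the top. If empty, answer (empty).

Answer: [0]

Derivation:
After op 1 (push 19): stack=[19] mem=[0,0,0,0]
After op 2 (push 9): stack=[19,9] mem=[0,0,0,0]
After op 3 (RCL M0): stack=[19,9,0] mem=[0,0,0,0]
After op 4 (*): stack=[19,0] mem=[0,0,0,0]
After op 5 (STO M2): stack=[19] mem=[0,0,0,0]
After op 6 (RCL M2): stack=[19,0] mem=[0,0,0,0]
After op 7 (RCL M3): stack=[19,0,0] mem=[0,0,0,0]
After op 8 (dup): stack=[19,0,0,0] mem=[0,0,0,0]
After op 9 (+): stack=[19,0,0] mem=[0,0,0,0]
After op 10 (+): stack=[19,0] mem=[0,0,0,0]
After op 11 (/): stack=[0] mem=[0,0,0,0]
After op 12 (dup): stack=[0,0] mem=[0,0,0,0]
After op 13 (pop): stack=[0] mem=[0,0,0,0]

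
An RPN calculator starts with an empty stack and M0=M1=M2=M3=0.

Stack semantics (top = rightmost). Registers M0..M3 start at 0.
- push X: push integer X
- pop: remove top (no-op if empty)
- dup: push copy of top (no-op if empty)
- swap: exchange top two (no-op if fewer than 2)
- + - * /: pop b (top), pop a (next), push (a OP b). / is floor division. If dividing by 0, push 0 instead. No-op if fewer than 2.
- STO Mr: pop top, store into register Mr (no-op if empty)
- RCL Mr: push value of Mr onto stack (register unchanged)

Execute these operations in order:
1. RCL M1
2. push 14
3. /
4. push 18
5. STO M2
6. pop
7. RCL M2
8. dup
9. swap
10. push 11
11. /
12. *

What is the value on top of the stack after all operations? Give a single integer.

After op 1 (RCL M1): stack=[0] mem=[0,0,0,0]
After op 2 (push 14): stack=[0,14] mem=[0,0,0,0]
After op 3 (/): stack=[0] mem=[0,0,0,0]
After op 4 (push 18): stack=[0,18] mem=[0,0,0,0]
After op 5 (STO M2): stack=[0] mem=[0,0,18,0]
After op 6 (pop): stack=[empty] mem=[0,0,18,0]
After op 7 (RCL M2): stack=[18] mem=[0,0,18,0]
After op 8 (dup): stack=[18,18] mem=[0,0,18,0]
After op 9 (swap): stack=[18,18] mem=[0,0,18,0]
After op 10 (push 11): stack=[18,18,11] mem=[0,0,18,0]
After op 11 (/): stack=[18,1] mem=[0,0,18,0]
After op 12 (*): stack=[18] mem=[0,0,18,0]

Answer: 18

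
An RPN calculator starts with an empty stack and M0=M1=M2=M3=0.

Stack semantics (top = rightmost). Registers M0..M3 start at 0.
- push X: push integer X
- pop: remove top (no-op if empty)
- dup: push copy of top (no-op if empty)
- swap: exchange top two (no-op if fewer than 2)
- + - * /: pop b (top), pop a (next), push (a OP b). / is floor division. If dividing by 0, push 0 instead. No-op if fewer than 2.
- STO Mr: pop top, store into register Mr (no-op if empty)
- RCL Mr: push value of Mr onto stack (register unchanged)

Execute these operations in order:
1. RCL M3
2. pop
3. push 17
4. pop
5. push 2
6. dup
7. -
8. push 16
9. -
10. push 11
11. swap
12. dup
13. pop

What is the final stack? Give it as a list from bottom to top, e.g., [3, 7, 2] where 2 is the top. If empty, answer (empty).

After op 1 (RCL M3): stack=[0] mem=[0,0,0,0]
After op 2 (pop): stack=[empty] mem=[0,0,0,0]
After op 3 (push 17): stack=[17] mem=[0,0,0,0]
After op 4 (pop): stack=[empty] mem=[0,0,0,0]
After op 5 (push 2): stack=[2] mem=[0,0,0,0]
After op 6 (dup): stack=[2,2] mem=[0,0,0,0]
After op 7 (-): stack=[0] mem=[0,0,0,0]
After op 8 (push 16): stack=[0,16] mem=[0,0,0,0]
After op 9 (-): stack=[-16] mem=[0,0,0,0]
After op 10 (push 11): stack=[-16,11] mem=[0,0,0,0]
After op 11 (swap): stack=[11,-16] mem=[0,0,0,0]
After op 12 (dup): stack=[11,-16,-16] mem=[0,0,0,0]
After op 13 (pop): stack=[11,-16] mem=[0,0,0,0]

Answer: [11, -16]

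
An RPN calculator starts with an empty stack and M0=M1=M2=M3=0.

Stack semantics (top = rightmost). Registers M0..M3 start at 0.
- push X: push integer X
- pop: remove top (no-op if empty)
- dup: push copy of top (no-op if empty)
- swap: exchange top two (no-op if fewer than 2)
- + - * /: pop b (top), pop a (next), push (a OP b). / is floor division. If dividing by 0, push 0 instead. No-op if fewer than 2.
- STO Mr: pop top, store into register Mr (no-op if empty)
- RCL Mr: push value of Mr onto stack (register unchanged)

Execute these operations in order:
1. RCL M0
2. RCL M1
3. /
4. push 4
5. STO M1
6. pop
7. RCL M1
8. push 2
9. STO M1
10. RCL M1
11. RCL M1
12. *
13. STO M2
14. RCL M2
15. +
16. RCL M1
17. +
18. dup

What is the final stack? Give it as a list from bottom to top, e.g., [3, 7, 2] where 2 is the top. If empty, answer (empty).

Answer: [10, 10]

Derivation:
After op 1 (RCL M0): stack=[0] mem=[0,0,0,0]
After op 2 (RCL M1): stack=[0,0] mem=[0,0,0,0]
After op 3 (/): stack=[0] mem=[0,0,0,0]
After op 4 (push 4): stack=[0,4] mem=[0,0,0,0]
After op 5 (STO M1): stack=[0] mem=[0,4,0,0]
After op 6 (pop): stack=[empty] mem=[0,4,0,0]
After op 7 (RCL M1): stack=[4] mem=[0,4,0,0]
After op 8 (push 2): stack=[4,2] mem=[0,4,0,0]
After op 9 (STO M1): stack=[4] mem=[0,2,0,0]
After op 10 (RCL M1): stack=[4,2] mem=[0,2,0,0]
After op 11 (RCL M1): stack=[4,2,2] mem=[0,2,0,0]
After op 12 (*): stack=[4,4] mem=[0,2,0,0]
After op 13 (STO M2): stack=[4] mem=[0,2,4,0]
After op 14 (RCL M2): stack=[4,4] mem=[0,2,4,0]
After op 15 (+): stack=[8] mem=[0,2,4,0]
After op 16 (RCL M1): stack=[8,2] mem=[0,2,4,0]
After op 17 (+): stack=[10] mem=[0,2,4,0]
After op 18 (dup): stack=[10,10] mem=[0,2,4,0]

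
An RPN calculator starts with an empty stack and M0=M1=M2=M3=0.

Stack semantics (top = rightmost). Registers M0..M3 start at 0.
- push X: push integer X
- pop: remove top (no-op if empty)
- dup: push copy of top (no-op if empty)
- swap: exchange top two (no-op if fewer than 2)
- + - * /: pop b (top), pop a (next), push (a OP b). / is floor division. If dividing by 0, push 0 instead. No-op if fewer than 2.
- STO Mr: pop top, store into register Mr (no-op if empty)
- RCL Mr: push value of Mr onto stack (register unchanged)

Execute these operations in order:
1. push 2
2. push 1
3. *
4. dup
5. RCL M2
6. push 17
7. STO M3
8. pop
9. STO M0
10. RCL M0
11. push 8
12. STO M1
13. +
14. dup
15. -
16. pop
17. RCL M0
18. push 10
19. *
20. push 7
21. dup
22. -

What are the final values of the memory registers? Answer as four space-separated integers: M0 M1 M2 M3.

After op 1 (push 2): stack=[2] mem=[0,0,0,0]
After op 2 (push 1): stack=[2,1] mem=[0,0,0,0]
After op 3 (*): stack=[2] mem=[0,0,0,0]
After op 4 (dup): stack=[2,2] mem=[0,0,0,0]
After op 5 (RCL M2): stack=[2,2,0] mem=[0,0,0,0]
After op 6 (push 17): stack=[2,2,0,17] mem=[0,0,0,0]
After op 7 (STO M3): stack=[2,2,0] mem=[0,0,0,17]
After op 8 (pop): stack=[2,2] mem=[0,0,0,17]
After op 9 (STO M0): stack=[2] mem=[2,0,0,17]
After op 10 (RCL M0): stack=[2,2] mem=[2,0,0,17]
After op 11 (push 8): stack=[2,2,8] mem=[2,0,0,17]
After op 12 (STO M1): stack=[2,2] mem=[2,8,0,17]
After op 13 (+): stack=[4] mem=[2,8,0,17]
After op 14 (dup): stack=[4,4] mem=[2,8,0,17]
After op 15 (-): stack=[0] mem=[2,8,0,17]
After op 16 (pop): stack=[empty] mem=[2,8,0,17]
After op 17 (RCL M0): stack=[2] mem=[2,8,0,17]
After op 18 (push 10): stack=[2,10] mem=[2,8,0,17]
After op 19 (*): stack=[20] mem=[2,8,0,17]
After op 20 (push 7): stack=[20,7] mem=[2,8,0,17]
After op 21 (dup): stack=[20,7,7] mem=[2,8,0,17]
After op 22 (-): stack=[20,0] mem=[2,8,0,17]

Answer: 2 8 0 17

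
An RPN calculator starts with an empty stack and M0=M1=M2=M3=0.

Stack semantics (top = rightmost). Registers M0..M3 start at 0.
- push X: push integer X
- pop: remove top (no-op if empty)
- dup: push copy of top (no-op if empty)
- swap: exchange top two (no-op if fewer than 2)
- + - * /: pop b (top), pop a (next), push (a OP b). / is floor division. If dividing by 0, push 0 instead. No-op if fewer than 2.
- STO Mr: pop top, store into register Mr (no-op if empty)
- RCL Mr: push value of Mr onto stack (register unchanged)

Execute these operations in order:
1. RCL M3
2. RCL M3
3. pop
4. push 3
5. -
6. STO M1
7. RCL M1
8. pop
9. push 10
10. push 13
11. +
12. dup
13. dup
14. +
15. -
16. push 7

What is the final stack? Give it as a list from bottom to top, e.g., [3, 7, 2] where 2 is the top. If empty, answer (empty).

After op 1 (RCL M3): stack=[0] mem=[0,0,0,0]
After op 2 (RCL M3): stack=[0,0] mem=[0,0,0,0]
After op 3 (pop): stack=[0] mem=[0,0,0,0]
After op 4 (push 3): stack=[0,3] mem=[0,0,0,0]
After op 5 (-): stack=[-3] mem=[0,0,0,0]
After op 6 (STO M1): stack=[empty] mem=[0,-3,0,0]
After op 7 (RCL M1): stack=[-3] mem=[0,-3,0,0]
After op 8 (pop): stack=[empty] mem=[0,-3,0,0]
After op 9 (push 10): stack=[10] mem=[0,-3,0,0]
After op 10 (push 13): stack=[10,13] mem=[0,-3,0,0]
After op 11 (+): stack=[23] mem=[0,-3,0,0]
After op 12 (dup): stack=[23,23] mem=[0,-3,0,0]
After op 13 (dup): stack=[23,23,23] mem=[0,-3,0,0]
After op 14 (+): stack=[23,46] mem=[0,-3,0,0]
After op 15 (-): stack=[-23] mem=[0,-3,0,0]
After op 16 (push 7): stack=[-23,7] mem=[0,-3,0,0]

Answer: [-23, 7]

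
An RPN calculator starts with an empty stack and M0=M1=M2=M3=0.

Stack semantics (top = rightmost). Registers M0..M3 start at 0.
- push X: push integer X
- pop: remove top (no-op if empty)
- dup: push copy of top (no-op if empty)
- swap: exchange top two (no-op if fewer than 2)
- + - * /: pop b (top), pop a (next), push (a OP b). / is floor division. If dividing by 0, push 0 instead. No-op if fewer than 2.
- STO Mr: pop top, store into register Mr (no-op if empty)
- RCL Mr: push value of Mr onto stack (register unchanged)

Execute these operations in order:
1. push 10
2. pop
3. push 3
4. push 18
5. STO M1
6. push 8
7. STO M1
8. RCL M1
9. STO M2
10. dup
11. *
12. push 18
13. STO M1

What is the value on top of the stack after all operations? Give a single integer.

After op 1 (push 10): stack=[10] mem=[0,0,0,0]
After op 2 (pop): stack=[empty] mem=[0,0,0,0]
After op 3 (push 3): stack=[3] mem=[0,0,0,0]
After op 4 (push 18): stack=[3,18] mem=[0,0,0,0]
After op 5 (STO M1): stack=[3] mem=[0,18,0,0]
After op 6 (push 8): stack=[3,8] mem=[0,18,0,0]
After op 7 (STO M1): stack=[3] mem=[0,8,0,0]
After op 8 (RCL M1): stack=[3,8] mem=[0,8,0,0]
After op 9 (STO M2): stack=[3] mem=[0,8,8,0]
After op 10 (dup): stack=[3,3] mem=[0,8,8,0]
After op 11 (*): stack=[9] mem=[0,8,8,0]
After op 12 (push 18): stack=[9,18] mem=[0,8,8,0]
After op 13 (STO M1): stack=[9] mem=[0,18,8,0]

Answer: 9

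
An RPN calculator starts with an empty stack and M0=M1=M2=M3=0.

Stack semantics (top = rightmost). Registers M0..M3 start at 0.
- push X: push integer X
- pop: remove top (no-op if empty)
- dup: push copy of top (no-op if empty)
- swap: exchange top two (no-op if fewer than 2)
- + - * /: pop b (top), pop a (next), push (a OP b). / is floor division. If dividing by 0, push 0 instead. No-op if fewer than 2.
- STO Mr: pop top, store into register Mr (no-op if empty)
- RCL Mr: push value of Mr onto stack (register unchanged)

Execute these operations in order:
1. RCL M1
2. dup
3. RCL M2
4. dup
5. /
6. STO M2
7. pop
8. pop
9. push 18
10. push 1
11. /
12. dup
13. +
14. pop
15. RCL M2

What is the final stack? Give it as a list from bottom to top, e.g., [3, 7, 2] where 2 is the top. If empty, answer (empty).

After op 1 (RCL M1): stack=[0] mem=[0,0,0,0]
After op 2 (dup): stack=[0,0] mem=[0,0,0,0]
After op 3 (RCL M2): stack=[0,0,0] mem=[0,0,0,0]
After op 4 (dup): stack=[0,0,0,0] mem=[0,0,0,0]
After op 5 (/): stack=[0,0,0] mem=[0,0,0,0]
After op 6 (STO M2): stack=[0,0] mem=[0,0,0,0]
After op 7 (pop): stack=[0] mem=[0,0,0,0]
After op 8 (pop): stack=[empty] mem=[0,0,0,0]
After op 9 (push 18): stack=[18] mem=[0,0,0,0]
After op 10 (push 1): stack=[18,1] mem=[0,0,0,0]
After op 11 (/): stack=[18] mem=[0,0,0,0]
After op 12 (dup): stack=[18,18] mem=[0,0,0,0]
After op 13 (+): stack=[36] mem=[0,0,0,0]
After op 14 (pop): stack=[empty] mem=[0,0,0,0]
After op 15 (RCL M2): stack=[0] mem=[0,0,0,0]

Answer: [0]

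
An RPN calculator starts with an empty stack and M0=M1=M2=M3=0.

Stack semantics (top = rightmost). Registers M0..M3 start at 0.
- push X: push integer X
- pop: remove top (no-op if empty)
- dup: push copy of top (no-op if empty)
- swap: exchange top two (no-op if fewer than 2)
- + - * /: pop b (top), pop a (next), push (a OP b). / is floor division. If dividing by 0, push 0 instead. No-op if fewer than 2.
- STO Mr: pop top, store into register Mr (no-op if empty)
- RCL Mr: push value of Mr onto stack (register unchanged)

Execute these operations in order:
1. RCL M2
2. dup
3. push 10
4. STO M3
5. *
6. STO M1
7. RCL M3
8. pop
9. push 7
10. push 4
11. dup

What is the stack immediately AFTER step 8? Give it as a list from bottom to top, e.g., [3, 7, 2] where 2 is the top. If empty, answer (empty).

After op 1 (RCL M2): stack=[0] mem=[0,0,0,0]
After op 2 (dup): stack=[0,0] mem=[0,0,0,0]
After op 3 (push 10): stack=[0,0,10] mem=[0,0,0,0]
After op 4 (STO M3): stack=[0,0] mem=[0,0,0,10]
After op 5 (*): stack=[0] mem=[0,0,0,10]
After op 6 (STO M1): stack=[empty] mem=[0,0,0,10]
After op 7 (RCL M3): stack=[10] mem=[0,0,0,10]
After op 8 (pop): stack=[empty] mem=[0,0,0,10]

(empty)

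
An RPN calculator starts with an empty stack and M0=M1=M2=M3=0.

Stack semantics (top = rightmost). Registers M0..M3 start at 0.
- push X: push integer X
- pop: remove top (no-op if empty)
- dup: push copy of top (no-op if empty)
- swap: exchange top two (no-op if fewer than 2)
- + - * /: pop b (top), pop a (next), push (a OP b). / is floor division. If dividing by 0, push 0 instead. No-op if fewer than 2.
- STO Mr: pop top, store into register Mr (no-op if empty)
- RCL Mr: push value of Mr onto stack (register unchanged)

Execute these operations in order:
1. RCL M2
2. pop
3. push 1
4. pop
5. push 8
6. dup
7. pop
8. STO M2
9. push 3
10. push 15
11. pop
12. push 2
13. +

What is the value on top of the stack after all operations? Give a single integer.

Answer: 5

Derivation:
After op 1 (RCL M2): stack=[0] mem=[0,0,0,0]
After op 2 (pop): stack=[empty] mem=[0,0,0,0]
After op 3 (push 1): stack=[1] mem=[0,0,0,0]
After op 4 (pop): stack=[empty] mem=[0,0,0,0]
After op 5 (push 8): stack=[8] mem=[0,0,0,0]
After op 6 (dup): stack=[8,8] mem=[0,0,0,0]
After op 7 (pop): stack=[8] mem=[0,0,0,0]
After op 8 (STO M2): stack=[empty] mem=[0,0,8,0]
After op 9 (push 3): stack=[3] mem=[0,0,8,0]
After op 10 (push 15): stack=[3,15] mem=[0,0,8,0]
After op 11 (pop): stack=[3] mem=[0,0,8,0]
After op 12 (push 2): stack=[3,2] mem=[0,0,8,0]
After op 13 (+): stack=[5] mem=[0,0,8,0]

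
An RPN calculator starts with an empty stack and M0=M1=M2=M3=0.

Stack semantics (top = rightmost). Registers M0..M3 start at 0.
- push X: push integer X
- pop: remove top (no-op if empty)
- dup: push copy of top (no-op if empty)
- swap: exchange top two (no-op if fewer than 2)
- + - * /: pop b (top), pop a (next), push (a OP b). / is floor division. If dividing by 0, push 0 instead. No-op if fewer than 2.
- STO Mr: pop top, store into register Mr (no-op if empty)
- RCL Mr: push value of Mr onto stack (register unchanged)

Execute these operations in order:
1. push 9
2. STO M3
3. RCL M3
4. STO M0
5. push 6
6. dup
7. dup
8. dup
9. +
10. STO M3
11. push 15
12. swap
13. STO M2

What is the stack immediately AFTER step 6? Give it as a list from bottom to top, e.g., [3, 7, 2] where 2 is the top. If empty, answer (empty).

After op 1 (push 9): stack=[9] mem=[0,0,0,0]
After op 2 (STO M3): stack=[empty] mem=[0,0,0,9]
After op 3 (RCL M3): stack=[9] mem=[0,0,0,9]
After op 4 (STO M0): stack=[empty] mem=[9,0,0,9]
After op 5 (push 6): stack=[6] mem=[9,0,0,9]
After op 6 (dup): stack=[6,6] mem=[9,0,0,9]

[6, 6]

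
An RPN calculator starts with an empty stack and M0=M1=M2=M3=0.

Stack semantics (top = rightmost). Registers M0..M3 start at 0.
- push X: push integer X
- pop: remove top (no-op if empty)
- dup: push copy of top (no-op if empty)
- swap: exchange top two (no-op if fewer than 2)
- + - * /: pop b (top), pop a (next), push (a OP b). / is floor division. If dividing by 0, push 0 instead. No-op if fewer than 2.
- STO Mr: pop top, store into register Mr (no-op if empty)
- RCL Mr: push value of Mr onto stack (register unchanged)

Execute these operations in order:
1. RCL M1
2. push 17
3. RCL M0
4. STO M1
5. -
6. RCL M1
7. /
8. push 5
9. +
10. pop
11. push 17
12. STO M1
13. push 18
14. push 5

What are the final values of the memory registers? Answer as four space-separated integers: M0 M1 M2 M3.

Answer: 0 17 0 0

Derivation:
After op 1 (RCL M1): stack=[0] mem=[0,0,0,0]
After op 2 (push 17): stack=[0,17] mem=[0,0,0,0]
After op 3 (RCL M0): stack=[0,17,0] mem=[0,0,0,0]
After op 4 (STO M1): stack=[0,17] mem=[0,0,0,0]
After op 5 (-): stack=[-17] mem=[0,0,0,0]
After op 6 (RCL M1): stack=[-17,0] mem=[0,0,0,0]
After op 7 (/): stack=[0] mem=[0,0,0,0]
After op 8 (push 5): stack=[0,5] mem=[0,0,0,0]
After op 9 (+): stack=[5] mem=[0,0,0,0]
After op 10 (pop): stack=[empty] mem=[0,0,0,0]
After op 11 (push 17): stack=[17] mem=[0,0,0,0]
After op 12 (STO M1): stack=[empty] mem=[0,17,0,0]
After op 13 (push 18): stack=[18] mem=[0,17,0,0]
After op 14 (push 5): stack=[18,5] mem=[0,17,0,0]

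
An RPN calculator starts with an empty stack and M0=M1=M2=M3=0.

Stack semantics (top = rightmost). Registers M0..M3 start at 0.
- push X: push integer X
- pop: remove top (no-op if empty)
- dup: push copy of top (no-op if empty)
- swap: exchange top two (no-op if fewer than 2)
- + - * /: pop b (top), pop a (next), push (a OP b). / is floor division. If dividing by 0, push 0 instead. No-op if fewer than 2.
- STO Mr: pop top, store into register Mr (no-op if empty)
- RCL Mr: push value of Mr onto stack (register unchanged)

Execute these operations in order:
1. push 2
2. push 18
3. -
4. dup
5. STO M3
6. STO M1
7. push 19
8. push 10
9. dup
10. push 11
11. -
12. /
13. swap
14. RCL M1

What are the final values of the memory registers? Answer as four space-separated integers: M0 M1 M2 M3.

After op 1 (push 2): stack=[2] mem=[0,0,0,0]
After op 2 (push 18): stack=[2,18] mem=[0,0,0,0]
After op 3 (-): stack=[-16] mem=[0,0,0,0]
After op 4 (dup): stack=[-16,-16] mem=[0,0,0,0]
After op 5 (STO M3): stack=[-16] mem=[0,0,0,-16]
After op 6 (STO M1): stack=[empty] mem=[0,-16,0,-16]
After op 7 (push 19): stack=[19] mem=[0,-16,0,-16]
After op 8 (push 10): stack=[19,10] mem=[0,-16,0,-16]
After op 9 (dup): stack=[19,10,10] mem=[0,-16,0,-16]
After op 10 (push 11): stack=[19,10,10,11] mem=[0,-16,0,-16]
After op 11 (-): stack=[19,10,-1] mem=[0,-16,0,-16]
After op 12 (/): stack=[19,-10] mem=[0,-16,0,-16]
After op 13 (swap): stack=[-10,19] mem=[0,-16,0,-16]
After op 14 (RCL M1): stack=[-10,19,-16] mem=[0,-16,0,-16]

Answer: 0 -16 0 -16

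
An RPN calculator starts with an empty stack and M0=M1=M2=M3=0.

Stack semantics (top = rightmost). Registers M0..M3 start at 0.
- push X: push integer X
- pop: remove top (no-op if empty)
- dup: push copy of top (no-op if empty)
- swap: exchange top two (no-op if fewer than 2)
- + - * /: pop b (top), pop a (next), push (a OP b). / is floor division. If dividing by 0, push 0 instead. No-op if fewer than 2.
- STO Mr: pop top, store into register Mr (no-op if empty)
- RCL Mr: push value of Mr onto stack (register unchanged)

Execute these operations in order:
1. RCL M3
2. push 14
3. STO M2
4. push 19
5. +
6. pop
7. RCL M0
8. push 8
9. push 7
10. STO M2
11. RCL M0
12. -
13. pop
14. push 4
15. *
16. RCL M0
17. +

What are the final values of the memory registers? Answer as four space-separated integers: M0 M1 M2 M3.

Answer: 0 0 7 0

Derivation:
After op 1 (RCL M3): stack=[0] mem=[0,0,0,0]
After op 2 (push 14): stack=[0,14] mem=[0,0,0,0]
After op 3 (STO M2): stack=[0] mem=[0,0,14,0]
After op 4 (push 19): stack=[0,19] mem=[0,0,14,0]
After op 5 (+): stack=[19] mem=[0,0,14,0]
After op 6 (pop): stack=[empty] mem=[0,0,14,0]
After op 7 (RCL M0): stack=[0] mem=[0,0,14,0]
After op 8 (push 8): stack=[0,8] mem=[0,0,14,0]
After op 9 (push 7): stack=[0,8,7] mem=[0,0,14,0]
After op 10 (STO M2): stack=[0,8] mem=[0,0,7,0]
After op 11 (RCL M0): stack=[0,8,0] mem=[0,0,7,0]
After op 12 (-): stack=[0,8] mem=[0,0,7,0]
After op 13 (pop): stack=[0] mem=[0,0,7,0]
After op 14 (push 4): stack=[0,4] mem=[0,0,7,0]
After op 15 (*): stack=[0] mem=[0,0,7,0]
After op 16 (RCL M0): stack=[0,0] mem=[0,0,7,0]
After op 17 (+): stack=[0] mem=[0,0,7,0]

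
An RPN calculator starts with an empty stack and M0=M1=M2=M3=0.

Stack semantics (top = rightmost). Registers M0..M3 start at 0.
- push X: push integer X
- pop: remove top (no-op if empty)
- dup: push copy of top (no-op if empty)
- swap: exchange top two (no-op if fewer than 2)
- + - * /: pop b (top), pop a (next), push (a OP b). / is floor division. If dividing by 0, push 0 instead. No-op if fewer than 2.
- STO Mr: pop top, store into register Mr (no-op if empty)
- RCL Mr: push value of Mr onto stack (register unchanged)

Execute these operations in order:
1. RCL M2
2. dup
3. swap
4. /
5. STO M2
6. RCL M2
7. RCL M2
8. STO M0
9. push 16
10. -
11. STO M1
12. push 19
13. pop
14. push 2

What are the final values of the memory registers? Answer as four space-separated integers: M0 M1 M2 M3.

After op 1 (RCL M2): stack=[0] mem=[0,0,0,0]
After op 2 (dup): stack=[0,0] mem=[0,0,0,0]
After op 3 (swap): stack=[0,0] mem=[0,0,0,0]
After op 4 (/): stack=[0] mem=[0,0,0,0]
After op 5 (STO M2): stack=[empty] mem=[0,0,0,0]
After op 6 (RCL M2): stack=[0] mem=[0,0,0,0]
After op 7 (RCL M2): stack=[0,0] mem=[0,0,0,0]
After op 8 (STO M0): stack=[0] mem=[0,0,0,0]
After op 9 (push 16): stack=[0,16] mem=[0,0,0,0]
After op 10 (-): stack=[-16] mem=[0,0,0,0]
After op 11 (STO M1): stack=[empty] mem=[0,-16,0,0]
After op 12 (push 19): stack=[19] mem=[0,-16,0,0]
After op 13 (pop): stack=[empty] mem=[0,-16,0,0]
After op 14 (push 2): stack=[2] mem=[0,-16,0,0]

Answer: 0 -16 0 0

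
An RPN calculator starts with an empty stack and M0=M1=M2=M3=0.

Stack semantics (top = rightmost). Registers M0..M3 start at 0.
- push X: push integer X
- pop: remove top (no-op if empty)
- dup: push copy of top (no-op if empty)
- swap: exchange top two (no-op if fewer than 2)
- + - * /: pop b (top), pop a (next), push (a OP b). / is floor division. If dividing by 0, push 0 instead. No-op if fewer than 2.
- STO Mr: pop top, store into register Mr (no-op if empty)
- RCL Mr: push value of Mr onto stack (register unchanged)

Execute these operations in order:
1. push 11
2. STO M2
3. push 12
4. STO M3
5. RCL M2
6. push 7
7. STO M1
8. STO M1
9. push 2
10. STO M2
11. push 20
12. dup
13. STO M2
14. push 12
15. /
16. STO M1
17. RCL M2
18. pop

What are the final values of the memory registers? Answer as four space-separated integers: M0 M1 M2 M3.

Answer: 0 1 20 12

Derivation:
After op 1 (push 11): stack=[11] mem=[0,0,0,0]
After op 2 (STO M2): stack=[empty] mem=[0,0,11,0]
After op 3 (push 12): stack=[12] mem=[0,0,11,0]
After op 4 (STO M3): stack=[empty] mem=[0,0,11,12]
After op 5 (RCL M2): stack=[11] mem=[0,0,11,12]
After op 6 (push 7): stack=[11,7] mem=[0,0,11,12]
After op 7 (STO M1): stack=[11] mem=[0,7,11,12]
After op 8 (STO M1): stack=[empty] mem=[0,11,11,12]
After op 9 (push 2): stack=[2] mem=[0,11,11,12]
After op 10 (STO M2): stack=[empty] mem=[0,11,2,12]
After op 11 (push 20): stack=[20] mem=[0,11,2,12]
After op 12 (dup): stack=[20,20] mem=[0,11,2,12]
After op 13 (STO M2): stack=[20] mem=[0,11,20,12]
After op 14 (push 12): stack=[20,12] mem=[0,11,20,12]
After op 15 (/): stack=[1] mem=[0,11,20,12]
After op 16 (STO M1): stack=[empty] mem=[0,1,20,12]
After op 17 (RCL M2): stack=[20] mem=[0,1,20,12]
After op 18 (pop): stack=[empty] mem=[0,1,20,12]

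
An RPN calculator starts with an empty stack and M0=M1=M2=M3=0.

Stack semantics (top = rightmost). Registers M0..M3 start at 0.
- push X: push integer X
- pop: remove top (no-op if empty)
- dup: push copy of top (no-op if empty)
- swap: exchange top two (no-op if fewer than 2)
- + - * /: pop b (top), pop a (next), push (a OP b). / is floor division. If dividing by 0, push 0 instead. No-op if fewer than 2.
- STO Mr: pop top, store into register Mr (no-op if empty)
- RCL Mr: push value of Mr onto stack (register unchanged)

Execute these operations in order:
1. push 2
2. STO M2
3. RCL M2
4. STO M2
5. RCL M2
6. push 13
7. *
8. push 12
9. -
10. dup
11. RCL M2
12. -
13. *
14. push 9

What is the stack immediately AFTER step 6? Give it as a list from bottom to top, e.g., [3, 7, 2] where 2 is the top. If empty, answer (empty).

After op 1 (push 2): stack=[2] mem=[0,0,0,0]
After op 2 (STO M2): stack=[empty] mem=[0,0,2,0]
After op 3 (RCL M2): stack=[2] mem=[0,0,2,0]
After op 4 (STO M2): stack=[empty] mem=[0,0,2,0]
After op 5 (RCL M2): stack=[2] mem=[0,0,2,0]
After op 6 (push 13): stack=[2,13] mem=[0,0,2,0]

[2, 13]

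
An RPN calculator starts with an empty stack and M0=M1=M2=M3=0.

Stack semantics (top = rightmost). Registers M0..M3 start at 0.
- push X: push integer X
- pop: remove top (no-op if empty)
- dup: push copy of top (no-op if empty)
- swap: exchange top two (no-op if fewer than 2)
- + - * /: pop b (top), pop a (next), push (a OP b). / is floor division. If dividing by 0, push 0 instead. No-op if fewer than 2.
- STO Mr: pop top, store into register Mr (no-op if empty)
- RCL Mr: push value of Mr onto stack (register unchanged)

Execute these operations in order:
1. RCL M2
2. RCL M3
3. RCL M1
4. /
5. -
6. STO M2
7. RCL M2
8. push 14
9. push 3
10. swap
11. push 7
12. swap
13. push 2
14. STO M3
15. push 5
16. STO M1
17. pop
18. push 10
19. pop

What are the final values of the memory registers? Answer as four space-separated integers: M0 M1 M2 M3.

After op 1 (RCL M2): stack=[0] mem=[0,0,0,0]
After op 2 (RCL M3): stack=[0,0] mem=[0,0,0,0]
After op 3 (RCL M1): stack=[0,0,0] mem=[0,0,0,0]
After op 4 (/): stack=[0,0] mem=[0,0,0,0]
After op 5 (-): stack=[0] mem=[0,0,0,0]
After op 6 (STO M2): stack=[empty] mem=[0,0,0,0]
After op 7 (RCL M2): stack=[0] mem=[0,0,0,0]
After op 8 (push 14): stack=[0,14] mem=[0,0,0,0]
After op 9 (push 3): stack=[0,14,3] mem=[0,0,0,0]
After op 10 (swap): stack=[0,3,14] mem=[0,0,0,0]
After op 11 (push 7): stack=[0,3,14,7] mem=[0,0,0,0]
After op 12 (swap): stack=[0,3,7,14] mem=[0,0,0,0]
After op 13 (push 2): stack=[0,3,7,14,2] mem=[0,0,0,0]
After op 14 (STO M3): stack=[0,3,7,14] mem=[0,0,0,2]
After op 15 (push 5): stack=[0,3,7,14,5] mem=[0,0,0,2]
After op 16 (STO M1): stack=[0,3,7,14] mem=[0,5,0,2]
After op 17 (pop): stack=[0,3,7] mem=[0,5,0,2]
After op 18 (push 10): stack=[0,3,7,10] mem=[0,5,0,2]
After op 19 (pop): stack=[0,3,7] mem=[0,5,0,2]

Answer: 0 5 0 2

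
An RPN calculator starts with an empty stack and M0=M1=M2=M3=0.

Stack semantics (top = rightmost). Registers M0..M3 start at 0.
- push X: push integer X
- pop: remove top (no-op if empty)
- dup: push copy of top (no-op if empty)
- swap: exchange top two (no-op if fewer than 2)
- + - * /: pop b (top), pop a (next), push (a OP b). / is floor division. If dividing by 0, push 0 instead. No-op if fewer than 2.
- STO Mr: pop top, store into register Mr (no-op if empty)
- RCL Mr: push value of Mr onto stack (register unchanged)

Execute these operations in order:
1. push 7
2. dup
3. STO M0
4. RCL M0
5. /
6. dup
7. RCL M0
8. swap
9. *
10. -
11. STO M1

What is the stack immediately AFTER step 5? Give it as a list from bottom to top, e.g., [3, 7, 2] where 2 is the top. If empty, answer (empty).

After op 1 (push 7): stack=[7] mem=[0,0,0,0]
After op 2 (dup): stack=[7,7] mem=[0,0,0,0]
After op 3 (STO M0): stack=[7] mem=[7,0,0,0]
After op 4 (RCL M0): stack=[7,7] mem=[7,0,0,0]
After op 5 (/): stack=[1] mem=[7,0,0,0]

[1]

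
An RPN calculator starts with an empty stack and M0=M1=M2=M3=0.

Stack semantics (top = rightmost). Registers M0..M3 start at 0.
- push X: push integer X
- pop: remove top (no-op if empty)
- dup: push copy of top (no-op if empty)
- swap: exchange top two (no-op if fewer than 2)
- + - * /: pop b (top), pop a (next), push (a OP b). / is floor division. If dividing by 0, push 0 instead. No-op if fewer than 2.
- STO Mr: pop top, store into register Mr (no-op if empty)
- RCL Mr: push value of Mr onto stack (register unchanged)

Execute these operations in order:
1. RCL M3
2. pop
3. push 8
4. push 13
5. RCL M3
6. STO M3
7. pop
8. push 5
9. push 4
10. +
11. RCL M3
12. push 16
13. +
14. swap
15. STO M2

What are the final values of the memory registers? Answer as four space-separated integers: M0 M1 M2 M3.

Answer: 0 0 9 0

Derivation:
After op 1 (RCL M3): stack=[0] mem=[0,0,0,0]
After op 2 (pop): stack=[empty] mem=[0,0,0,0]
After op 3 (push 8): stack=[8] mem=[0,0,0,0]
After op 4 (push 13): stack=[8,13] mem=[0,0,0,0]
After op 5 (RCL M3): stack=[8,13,0] mem=[0,0,0,0]
After op 6 (STO M3): stack=[8,13] mem=[0,0,0,0]
After op 7 (pop): stack=[8] mem=[0,0,0,0]
After op 8 (push 5): stack=[8,5] mem=[0,0,0,0]
After op 9 (push 4): stack=[8,5,4] mem=[0,0,0,0]
After op 10 (+): stack=[8,9] mem=[0,0,0,0]
After op 11 (RCL M3): stack=[8,9,0] mem=[0,0,0,0]
After op 12 (push 16): stack=[8,9,0,16] mem=[0,0,0,0]
After op 13 (+): stack=[8,9,16] mem=[0,0,0,0]
After op 14 (swap): stack=[8,16,9] mem=[0,0,0,0]
After op 15 (STO M2): stack=[8,16] mem=[0,0,9,0]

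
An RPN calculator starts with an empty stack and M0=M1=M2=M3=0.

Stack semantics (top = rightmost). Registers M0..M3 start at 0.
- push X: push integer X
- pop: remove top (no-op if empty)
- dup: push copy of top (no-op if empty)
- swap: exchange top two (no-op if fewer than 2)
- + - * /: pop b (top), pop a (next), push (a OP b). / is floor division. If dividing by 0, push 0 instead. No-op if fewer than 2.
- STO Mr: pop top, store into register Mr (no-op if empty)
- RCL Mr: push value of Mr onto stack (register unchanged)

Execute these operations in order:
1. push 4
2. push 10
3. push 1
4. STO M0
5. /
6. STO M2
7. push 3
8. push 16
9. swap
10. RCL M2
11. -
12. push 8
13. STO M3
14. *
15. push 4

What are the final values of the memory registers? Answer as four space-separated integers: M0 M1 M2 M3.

Answer: 1 0 0 8

Derivation:
After op 1 (push 4): stack=[4] mem=[0,0,0,0]
After op 2 (push 10): stack=[4,10] mem=[0,0,0,0]
After op 3 (push 1): stack=[4,10,1] mem=[0,0,0,0]
After op 4 (STO M0): stack=[4,10] mem=[1,0,0,0]
After op 5 (/): stack=[0] mem=[1,0,0,0]
After op 6 (STO M2): stack=[empty] mem=[1,0,0,0]
After op 7 (push 3): stack=[3] mem=[1,0,0,0]
After op 8 (push 16): stack=[3,16] mem=[1,0,0,0]
After op 9 (swap): stack=[16,3] mem=[1,0,0,0]
After op 10 (RCL M2): stack=[16,3,0] mem=[1,0,0,0]
After op 11 (-): stack=[16,3] mem=[1,0,0,0]
After op 12 (push 8): stack=[16,3,8] mem=[1,0,0,0]
After op 13 (STO M3): stack=[16,3] mem=[1,0,0,8]
After op 14 (*): stack=[48] mem=[1,0,0,8]
After op 15 (push 4): stack=[48,4] mem=[1,0,0,8]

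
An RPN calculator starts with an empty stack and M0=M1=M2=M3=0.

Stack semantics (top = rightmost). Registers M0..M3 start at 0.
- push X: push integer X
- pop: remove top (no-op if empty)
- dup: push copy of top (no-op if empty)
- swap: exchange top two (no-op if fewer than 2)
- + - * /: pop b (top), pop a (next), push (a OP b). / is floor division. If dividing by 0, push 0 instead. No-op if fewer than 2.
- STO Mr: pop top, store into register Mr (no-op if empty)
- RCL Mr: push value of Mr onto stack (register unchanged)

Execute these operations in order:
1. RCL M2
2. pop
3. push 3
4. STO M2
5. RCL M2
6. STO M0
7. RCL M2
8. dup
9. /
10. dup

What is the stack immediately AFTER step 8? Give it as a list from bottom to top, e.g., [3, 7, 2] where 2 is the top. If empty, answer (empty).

After op 1 (RCL M2): stack=[0] mem=[0,0,0,0]
After op 2 (pop): stack=[empty] mem=[0,0,0,0]
After op 3 (push 3): stack=[3] mem=[0,0,0,0]
After op 4 (STO M2): stack=[empty] mem=[0,0,3,0]
After op 5 (RCL M2): stack=[3] mem=[0,0,3,0]
After op 6 (STO M0): stack=[empty] mem=[3,0,3,0]
After op 7 (RCL M2): stack=[3] mem=[3,0,3,0]
After op 8 (dup): stack=[3,3] mem=[3,0,3,0]

[3, 3]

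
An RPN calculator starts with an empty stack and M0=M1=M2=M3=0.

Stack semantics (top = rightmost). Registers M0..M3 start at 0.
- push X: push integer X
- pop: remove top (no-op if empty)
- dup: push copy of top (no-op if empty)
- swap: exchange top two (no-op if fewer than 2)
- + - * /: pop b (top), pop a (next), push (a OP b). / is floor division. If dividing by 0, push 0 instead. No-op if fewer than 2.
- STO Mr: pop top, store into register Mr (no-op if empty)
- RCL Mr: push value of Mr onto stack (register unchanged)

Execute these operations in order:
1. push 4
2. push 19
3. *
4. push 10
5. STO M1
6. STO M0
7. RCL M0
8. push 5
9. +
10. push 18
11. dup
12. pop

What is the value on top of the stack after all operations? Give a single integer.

Answer: 18

Derivation:
After op 1 (push 4): stack=[4] mem=[0,0,0,0]
After op 2 (push 19): stack=[4,19] mem=[0,0,0,0]
After op 3 (*): stack=[76] mem=[0,0,0,0]
After op 4 (push 10): stack=[76,10] mem=[0,0,0,0]
After op 5 (STO M1): stack=[76] mem=[0,10,0,0]
After op 6 (STO M0): stack=[empty] mem=[76,10,0,0]
After op 7 (RCL M0): stack=[76] mem=[76,10,0,0]
After op 8 (push 5): stack=[76,5] mem=[76,10,0,0]
After op 9 (+): stack=[81] mem=[76,10,0,0]
After op 10 (push 18): stack=[81,18] mem=[76,10,0,0]
After op 11 (dup): stack=[81,18,18] mem=[76,10,0,0]
After op 12 (pop): stack=[81,18] mem=[76,10,0,0]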